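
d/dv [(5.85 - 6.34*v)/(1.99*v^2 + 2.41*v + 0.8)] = (12.6166*v^2 - 23.283*v - 19.1705)/(3.9601*v^4 + 9.5918*v^3 + 8.9921*v^2 + 3.856*v + 0.64)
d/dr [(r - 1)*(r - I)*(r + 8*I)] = 3*r^2 + r*(-2 + 14*I) + 8 - 7*I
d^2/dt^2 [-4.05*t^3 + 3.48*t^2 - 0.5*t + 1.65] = 6.96 - 24.3*t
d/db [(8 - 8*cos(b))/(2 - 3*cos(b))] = -8*sin(b)/(3*cos(b) - 2)^2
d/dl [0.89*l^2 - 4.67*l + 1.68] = 1.78*l - 4.67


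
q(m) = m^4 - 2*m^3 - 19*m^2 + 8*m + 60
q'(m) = 4*m^3 - 6*m^2 - 38*m + 8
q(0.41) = 59.98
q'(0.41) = -8.31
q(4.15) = -80.36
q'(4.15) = 32.86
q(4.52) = -59.31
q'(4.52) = 83.04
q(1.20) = 40.86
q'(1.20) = -39.33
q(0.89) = 51.29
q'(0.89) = -27.75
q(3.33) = -74.94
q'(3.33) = -37.37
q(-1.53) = 15.93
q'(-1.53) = 37.77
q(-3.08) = 3.55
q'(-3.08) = -48.75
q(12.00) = 14700.00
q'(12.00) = 5600.00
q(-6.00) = 1056.00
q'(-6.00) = -844.00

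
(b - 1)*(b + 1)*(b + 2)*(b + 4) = b^4 + 6*b^3 + 7*b^2 - 6*b - 8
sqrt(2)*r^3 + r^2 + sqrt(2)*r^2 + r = r*(r + 1)*(sqrt(2)*r + 1)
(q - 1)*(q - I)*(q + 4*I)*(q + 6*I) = q^4 - q^3 + 9*I*q^3 - 14*q^2 - 9*I*q^2 + 14*q + 24*I*q - 24*I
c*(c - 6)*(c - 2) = c^3 - 8*c^2 + 12*c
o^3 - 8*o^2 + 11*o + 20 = (o - 5)*(o - 4)*(o + 1)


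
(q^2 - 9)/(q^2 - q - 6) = (q + 3)/(q + 2)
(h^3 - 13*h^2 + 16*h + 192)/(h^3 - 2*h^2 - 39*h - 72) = (h - 8)/(h + 3)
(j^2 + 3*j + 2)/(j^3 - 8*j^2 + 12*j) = (j^2 + 3*j + 2)/(j*(j^2 - 8*j + 12))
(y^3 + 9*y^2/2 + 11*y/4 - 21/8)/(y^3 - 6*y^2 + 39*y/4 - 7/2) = (4*y^2 + 20*y + 21)/(2*(2*y^2 - 11*y + 14))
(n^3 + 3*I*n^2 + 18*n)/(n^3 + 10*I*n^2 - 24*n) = (n - 3*I)/(n + 4*I)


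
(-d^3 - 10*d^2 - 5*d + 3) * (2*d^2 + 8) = -2*d^5 - 20*d^4 - 18*d^3 - 74*d^2 - 40*d + 24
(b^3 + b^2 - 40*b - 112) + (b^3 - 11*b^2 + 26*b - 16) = 2*b^3 - 10*b^2 - 14*b - 128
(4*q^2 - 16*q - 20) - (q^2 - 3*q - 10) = 3*q^2 - 13*q - 10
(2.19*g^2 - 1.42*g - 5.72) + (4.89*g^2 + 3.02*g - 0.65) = 7.08*g^2 + 1.6*g - 6.37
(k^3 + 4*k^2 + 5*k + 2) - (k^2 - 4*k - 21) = k^3 + 3*k^2 + 9*k + 23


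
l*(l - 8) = l^2 - 8*l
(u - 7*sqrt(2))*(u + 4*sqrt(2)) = u^2 - 3*sqrt(2)*u - 56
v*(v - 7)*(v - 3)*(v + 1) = v^4 - 9*v^3 + 11*v^2 + 21*v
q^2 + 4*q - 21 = (q - 3)*(q + 7)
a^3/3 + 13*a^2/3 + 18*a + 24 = (a/3 + 1)*(a + 4)*(a + 6)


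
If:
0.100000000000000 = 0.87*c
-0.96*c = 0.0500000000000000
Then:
No Solution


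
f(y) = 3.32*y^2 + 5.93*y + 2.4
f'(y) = 6.64*y + 5.93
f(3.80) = 72.87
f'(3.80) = 31.16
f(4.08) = 81.86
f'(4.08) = 33.02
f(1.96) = 26.78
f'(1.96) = 18.94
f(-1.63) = 1.56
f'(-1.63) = -4.89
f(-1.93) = 3.32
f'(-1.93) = -6.89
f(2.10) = 29.49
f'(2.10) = 19.87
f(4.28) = 88.60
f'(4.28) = 34.35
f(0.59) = 7.05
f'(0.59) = 9.85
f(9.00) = 324.69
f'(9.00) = 65.69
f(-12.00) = 409.32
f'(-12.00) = -73.75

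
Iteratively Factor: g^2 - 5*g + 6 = (g - 2)*(g - 3)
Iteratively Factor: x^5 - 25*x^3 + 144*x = (x)*(x^4 - 25*x^2 + 144) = x*(x + 4)*(x^3 - 4*x^2 - 9*x + 36) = x*(x - 4)*(x + 4)*(x^2 - 9) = x*(x - 4)*(x - 3)*(x + 4)*(x + 3)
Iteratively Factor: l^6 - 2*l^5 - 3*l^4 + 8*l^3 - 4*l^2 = (l - 2)*(l^5 - 3*l^3 + 2*l^2) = (l - 2)*(l + 2)*(l^4 - 2*l^3 + l^2) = l*(l - 2)*(l + 2)*(l^3 - 2*l^2 + l) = l*(l - 2)*(l - 1)*(l + 2)*(l^2 - l) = l^2*(l - 2)*(l - 1)*(l + 2)*(l - 1)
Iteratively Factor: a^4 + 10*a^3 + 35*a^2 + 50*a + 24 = (a + 1)*(a^3 + 9*a^2 + 26*a + 24) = (a + 1)*(a + 3)*(a^2 + 6*a + 8) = (a + 1)*(a + 3)*(a + 4)*(a + 2)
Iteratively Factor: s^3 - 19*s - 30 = (s + 2)*(s^2 - 2*s - 15) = (s - 5)*(s + 2)*(s + 3)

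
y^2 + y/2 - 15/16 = (y - 3/4)*(y + 5/4)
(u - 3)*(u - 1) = u^2 - 4*u + 3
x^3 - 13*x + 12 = (x - 3)*(x - 1)*(x + 4)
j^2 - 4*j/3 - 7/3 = (j - 7/3)*(j + 1)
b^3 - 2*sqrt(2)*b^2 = b^2*(b - 2*sqrt(2))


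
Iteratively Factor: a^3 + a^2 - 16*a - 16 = (a + 4)*(a^2 - 3*a - 4) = (a - 4)*(a + 4)*(a + 1)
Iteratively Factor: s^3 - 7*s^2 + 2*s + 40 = (s + 2)*(s^2 - 9*s + 20) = (s - 4)*(s + 2)*(s - 5)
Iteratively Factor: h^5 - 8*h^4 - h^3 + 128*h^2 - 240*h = (h - 4)*(h^4 - 4*h^3 - 17*h^2 + 60*h) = (h - 4)*(h + 4)*(h^3 - 8*h^2 + 15*h) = (h - 4)*(h - 3)*(h + 4)*(h^2 - 5*h) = (h - 5)*(h - 4)*(h - 3)*(h + 4)*(h)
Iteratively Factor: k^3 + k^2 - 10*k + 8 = (k - 2)*(k^2 + 3*k - 4) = (k - 2)*(k - 1)*(k + 4)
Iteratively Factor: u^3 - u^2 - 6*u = (u - 3)*(u^2 + 2*u) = u*(u - 3)*(u + 2)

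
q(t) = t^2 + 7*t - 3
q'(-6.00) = -5.00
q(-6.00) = -9.00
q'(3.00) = 13.00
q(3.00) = 27.00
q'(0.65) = 8.30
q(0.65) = 1.97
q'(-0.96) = 5.08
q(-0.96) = -8.80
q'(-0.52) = 5.96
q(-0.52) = -6.37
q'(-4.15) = -1.30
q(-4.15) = -14.83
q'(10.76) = 28.52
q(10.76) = 188.10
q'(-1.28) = 4.44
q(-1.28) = -10.32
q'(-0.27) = 6.46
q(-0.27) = -4.82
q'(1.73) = 10.46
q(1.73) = 12.10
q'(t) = 2*t + 7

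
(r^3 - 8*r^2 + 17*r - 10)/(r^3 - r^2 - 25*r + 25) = (r - 2)/(r + 5)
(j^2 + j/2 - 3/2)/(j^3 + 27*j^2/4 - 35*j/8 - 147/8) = 4*(j - 1)/(4*j^2 + 21*j - 49)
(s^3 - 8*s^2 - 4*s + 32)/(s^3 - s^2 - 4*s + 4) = (s - 8)/(s - 1)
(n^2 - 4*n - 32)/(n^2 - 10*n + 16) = (n + 4)/(n - 2)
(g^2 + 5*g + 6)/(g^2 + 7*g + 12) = (g + 2)/(g + 4)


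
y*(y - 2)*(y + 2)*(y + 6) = y^4 + 6*y^3 - 4*y^2 - 24*y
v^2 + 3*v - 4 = (v - 1)*(v + 4)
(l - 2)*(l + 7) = l^2 + 5*l - 14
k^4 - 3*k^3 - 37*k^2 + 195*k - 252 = (k - 4)*(k - 3)^2*(k + 7)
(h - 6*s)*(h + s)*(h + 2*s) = h^3 - 3*h^2*s - 16*h*s^2 - 12*s^3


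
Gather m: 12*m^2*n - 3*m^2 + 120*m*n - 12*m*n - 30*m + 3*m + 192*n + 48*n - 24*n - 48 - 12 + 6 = m^2*(12*n - 3) + m*(108*n - 27) + 216*n - 54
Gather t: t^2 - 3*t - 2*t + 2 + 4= t^2 - 5*t + 6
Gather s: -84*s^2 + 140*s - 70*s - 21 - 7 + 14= -84*s^2 + 70*s - 14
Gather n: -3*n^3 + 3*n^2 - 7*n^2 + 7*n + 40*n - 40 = -3*n^3 - 4*n^2 + 47*n - 40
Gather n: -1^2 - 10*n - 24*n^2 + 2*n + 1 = -24*n^2 - 8*n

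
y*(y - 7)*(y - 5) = y^3 - 12*y^2 + 35*y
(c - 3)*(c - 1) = c^2 - 4*c + 3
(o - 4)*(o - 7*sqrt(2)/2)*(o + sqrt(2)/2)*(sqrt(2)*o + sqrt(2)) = sqrt(2)*o^4 - 6*o^3 - 3*sqrt(2)*o^3 - 15*sqrt(2)*o^2/2 + 18*o^2 + 21*sqrt(2)*o/2 + 24*o + 14*sqrt(2)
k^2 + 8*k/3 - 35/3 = (k - 7/3)*(k + 5)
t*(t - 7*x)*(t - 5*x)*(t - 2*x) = t^4 - 14*t^3*x + 59*t^2*x^2 - 70*t*x^3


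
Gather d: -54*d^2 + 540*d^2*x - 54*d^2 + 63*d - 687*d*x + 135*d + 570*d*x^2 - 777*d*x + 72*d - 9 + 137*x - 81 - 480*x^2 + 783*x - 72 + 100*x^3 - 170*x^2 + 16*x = d^2*(540*x - 108) + d*(570*x^2 - 1464*x + 270) + 100*x^3 - 650*x^2 + 936*x - 162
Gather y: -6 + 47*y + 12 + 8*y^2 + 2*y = 8*y^2 + 49*y + 6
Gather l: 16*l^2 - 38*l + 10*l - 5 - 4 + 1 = 16*l^2 - 28*l - 8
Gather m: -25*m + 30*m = 5*m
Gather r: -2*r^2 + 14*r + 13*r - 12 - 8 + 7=-2*r^2 + 27*r - 13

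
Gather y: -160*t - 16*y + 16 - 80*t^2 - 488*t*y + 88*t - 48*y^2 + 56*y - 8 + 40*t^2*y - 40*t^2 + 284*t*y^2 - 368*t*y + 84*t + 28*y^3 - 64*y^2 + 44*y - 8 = -120*t^2 + 12*t + 28*y^3 + y^2*(284*t - 112) + y*(40*t^2 - 856*t + 84)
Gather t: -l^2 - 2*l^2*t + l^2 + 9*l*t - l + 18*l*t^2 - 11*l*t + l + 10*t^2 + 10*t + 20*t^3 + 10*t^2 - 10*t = 20*t^3 + t^2*(18*l + 20) + t*(-2*l^2 - 2*l)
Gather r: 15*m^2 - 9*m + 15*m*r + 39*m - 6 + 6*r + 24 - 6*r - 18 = 15*m^2 + 15*m*r + 30*m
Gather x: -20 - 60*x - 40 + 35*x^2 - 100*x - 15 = 35*x^2 - 160*x - 75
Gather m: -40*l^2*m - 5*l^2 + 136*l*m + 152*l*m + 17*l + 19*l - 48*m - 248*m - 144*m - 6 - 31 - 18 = -5*l^2 + 36*l + m*(-40*l^2 + 288*l - 440) - 55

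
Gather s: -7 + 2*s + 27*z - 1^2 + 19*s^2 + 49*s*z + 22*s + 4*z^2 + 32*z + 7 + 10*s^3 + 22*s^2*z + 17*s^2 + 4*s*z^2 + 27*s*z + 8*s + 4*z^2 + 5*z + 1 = 10*s^3 + s^2*(22*z + 36) + s*(4*z^2 + 76*z + 32) + 8*z^2 + 64*z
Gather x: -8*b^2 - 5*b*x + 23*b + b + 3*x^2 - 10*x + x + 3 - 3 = -8*b^2 + 24*b + 3*x^2 + x*(-5*b - 9)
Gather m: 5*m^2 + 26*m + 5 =5*m^2 + 26*m + 5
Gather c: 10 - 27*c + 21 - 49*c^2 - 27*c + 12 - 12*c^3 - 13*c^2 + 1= -12*c^3 - 62*c^2 - 54*c + 44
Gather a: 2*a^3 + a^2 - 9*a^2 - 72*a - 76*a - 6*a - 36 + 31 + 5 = 2*a^3 - 8*a^2 - 154*a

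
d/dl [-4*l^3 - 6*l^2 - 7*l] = -12*l^2 - 12*l - 7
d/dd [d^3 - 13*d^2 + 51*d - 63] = 3*d^2 - 26*d + 51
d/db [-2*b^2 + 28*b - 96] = 28 - 4*b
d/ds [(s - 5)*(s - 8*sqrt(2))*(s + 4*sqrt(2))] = 3*s^2 - 8*sqrt(2)*s - 10*s - 64 + 20*sqrt(2)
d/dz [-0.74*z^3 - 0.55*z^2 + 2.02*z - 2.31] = -2.22*z^2 - 1.1*z + 2.02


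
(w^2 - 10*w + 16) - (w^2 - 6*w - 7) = 23 - 4*w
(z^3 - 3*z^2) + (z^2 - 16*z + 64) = z^3 - 2*z^2 - 16*z + 64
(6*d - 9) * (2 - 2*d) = -12*d^2 + 30*d - 18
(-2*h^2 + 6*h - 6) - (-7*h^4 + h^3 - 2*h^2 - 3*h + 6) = 7*h^4 - h^3 + 9*h - 12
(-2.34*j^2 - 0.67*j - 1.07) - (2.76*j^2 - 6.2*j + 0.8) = -5.1*j^2 + 5.53*j - 1.87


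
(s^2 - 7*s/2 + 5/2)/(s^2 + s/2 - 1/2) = (2*s^2 - 7*s + 5)/(2*s^2 + s - 1)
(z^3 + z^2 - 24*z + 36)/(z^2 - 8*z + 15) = (z^2 + 4*z - 12)/(z - 5)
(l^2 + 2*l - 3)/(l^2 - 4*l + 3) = (l + 3)/(l - 3)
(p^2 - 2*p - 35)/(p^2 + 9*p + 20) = (p - 7)/(p + 4)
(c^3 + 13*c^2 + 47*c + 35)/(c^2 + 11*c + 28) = (c^2 + 6*c + 5)/(c + 4)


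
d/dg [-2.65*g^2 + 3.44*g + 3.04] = 3.44 - 5.3*g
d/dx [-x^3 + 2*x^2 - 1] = x*(4 - 3*x)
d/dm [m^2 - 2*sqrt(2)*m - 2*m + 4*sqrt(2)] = 2*m - 2*sqrt(2) - 2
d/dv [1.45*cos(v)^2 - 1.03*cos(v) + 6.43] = (1.03 - 2.9*cos(v))*sin(v)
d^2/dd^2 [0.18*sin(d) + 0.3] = -0.18*sin(d)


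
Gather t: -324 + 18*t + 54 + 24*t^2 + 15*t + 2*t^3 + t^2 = 2*t^3 + 25*t^2 + 33*t - 270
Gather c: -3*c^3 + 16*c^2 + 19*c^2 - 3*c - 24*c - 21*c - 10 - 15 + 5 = -3*c^3 + 35*c^2 - 48*c - 20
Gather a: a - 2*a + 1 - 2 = -a - 1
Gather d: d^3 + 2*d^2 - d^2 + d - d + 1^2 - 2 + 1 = d^3 + d^2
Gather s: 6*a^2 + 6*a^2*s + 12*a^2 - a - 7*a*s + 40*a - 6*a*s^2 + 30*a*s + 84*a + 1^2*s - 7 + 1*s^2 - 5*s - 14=18*a^2 + 123*a + s^2*(1 - 6*a) + s*(6*a^2 + 23*a - 4) - 21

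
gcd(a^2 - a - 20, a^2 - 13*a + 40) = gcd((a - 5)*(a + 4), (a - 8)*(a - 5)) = a - 5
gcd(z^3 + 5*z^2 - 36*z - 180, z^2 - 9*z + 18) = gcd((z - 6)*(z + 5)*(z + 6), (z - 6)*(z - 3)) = z - 6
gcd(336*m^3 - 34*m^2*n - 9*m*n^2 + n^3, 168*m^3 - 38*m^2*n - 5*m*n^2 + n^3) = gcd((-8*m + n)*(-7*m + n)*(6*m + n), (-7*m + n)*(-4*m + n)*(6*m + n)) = 42*m^2 + m*n - n^2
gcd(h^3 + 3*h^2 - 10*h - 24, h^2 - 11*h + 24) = h - 3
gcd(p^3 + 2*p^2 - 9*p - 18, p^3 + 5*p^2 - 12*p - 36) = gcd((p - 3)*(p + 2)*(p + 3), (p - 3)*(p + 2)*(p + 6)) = p^2 - p - 6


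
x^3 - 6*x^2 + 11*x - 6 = (x - 3)*(x - 2)*(x - 1)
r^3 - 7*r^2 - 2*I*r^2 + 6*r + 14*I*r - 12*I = (r - 6)*(r - 1)*(r - 2*I)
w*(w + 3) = w^2 + 3*w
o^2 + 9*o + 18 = (o + 3)*(o + 6)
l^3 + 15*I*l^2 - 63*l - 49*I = (l + I)*(l + 7*I)^2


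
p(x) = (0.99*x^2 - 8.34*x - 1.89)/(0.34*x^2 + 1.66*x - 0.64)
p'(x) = (-0.68*x - 1.66)*(0.99*x^2 - 8.34*x - 1.89)/(0.34*x^2 + 1.66*x - 0.64)^2 + (1.98*x - 8.34)/(0.34*x^2 + 1.66*x - 0.64) = (4.479*x^2 + 0.0179999999999989*x + 8.475)/(0.1156*x^4 + 1.1288*x^3 + 2.3204*x^2 - 2.1248*x + 0.4096)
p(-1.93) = -6.94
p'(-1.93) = 3.78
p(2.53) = -2.90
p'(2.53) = 1.13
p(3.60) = -1.96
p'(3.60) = 0.70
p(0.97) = -7.01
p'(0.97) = 7.63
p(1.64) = -4.31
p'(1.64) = 2.29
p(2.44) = -3.01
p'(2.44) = 1.19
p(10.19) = 0.31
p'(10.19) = 0.18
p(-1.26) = -4.65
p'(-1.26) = 3.24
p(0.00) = 2.95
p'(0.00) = 20.69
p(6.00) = -0.76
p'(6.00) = 0.37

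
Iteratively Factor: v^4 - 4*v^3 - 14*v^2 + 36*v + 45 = (v + 1)*(v^3 - 5*v^2 - 9*v + 45) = (v - 5)*(v + 1)*(v^2 - 9) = (v - 5)*(v + 1)*(v + 3)*(v - 3)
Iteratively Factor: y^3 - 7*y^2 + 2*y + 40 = (y + 2)*(y^2 - 9*y + 20) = (y - 4)*(y + 2)*(y - 5)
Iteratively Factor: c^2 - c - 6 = (c - 3)*(c + 2)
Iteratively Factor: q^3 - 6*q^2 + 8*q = (q)*(q^2 - 6*q + 8) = q*(q - 2)*(q - 4)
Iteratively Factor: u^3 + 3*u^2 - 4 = (u + 2)*(u^2 + u - 2) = (u + 2)^2*(u - 1)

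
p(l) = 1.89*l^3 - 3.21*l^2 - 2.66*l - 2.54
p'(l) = 5.67*l^2 - 6.42*l - 2.66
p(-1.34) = -9.29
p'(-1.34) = 16.12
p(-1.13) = -6.36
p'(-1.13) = 11.83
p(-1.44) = -11.01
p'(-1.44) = 18.34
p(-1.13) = -6.36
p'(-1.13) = 11.83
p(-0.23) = -2.12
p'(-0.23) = -0.88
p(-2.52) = -46.47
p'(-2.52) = 49.53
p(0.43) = -4.13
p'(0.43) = -4.37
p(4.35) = 80.72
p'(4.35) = 76.70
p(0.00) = -2.54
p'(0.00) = -2.66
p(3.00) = 11.62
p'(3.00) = 29.11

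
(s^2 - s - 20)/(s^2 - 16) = (s - 5)/(s - 4)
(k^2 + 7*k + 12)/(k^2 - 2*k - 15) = (k + 4)/(k - 5)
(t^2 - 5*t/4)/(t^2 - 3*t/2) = (4*t - 5)/(2*(2*t - 3))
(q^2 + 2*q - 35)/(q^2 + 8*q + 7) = (q - 5)/(q + 1)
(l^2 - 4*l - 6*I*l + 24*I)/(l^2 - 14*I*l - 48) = (l - 4)/(l - 8*I)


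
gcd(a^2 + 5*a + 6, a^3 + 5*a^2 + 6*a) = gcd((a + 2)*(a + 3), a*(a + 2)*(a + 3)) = a^2 + 5*a + 6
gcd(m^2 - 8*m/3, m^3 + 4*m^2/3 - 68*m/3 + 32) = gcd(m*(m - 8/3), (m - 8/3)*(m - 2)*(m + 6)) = m - 8/3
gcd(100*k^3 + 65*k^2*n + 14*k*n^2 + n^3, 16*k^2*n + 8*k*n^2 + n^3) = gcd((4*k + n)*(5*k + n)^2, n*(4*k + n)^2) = 4*k + n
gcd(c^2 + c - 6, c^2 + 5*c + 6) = c + 3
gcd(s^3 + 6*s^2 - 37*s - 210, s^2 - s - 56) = s + 7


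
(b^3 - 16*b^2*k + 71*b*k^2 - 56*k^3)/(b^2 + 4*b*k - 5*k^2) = (b^2 - 15*b*k + 56*k^2)/(b + 5*k)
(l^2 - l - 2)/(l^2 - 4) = (l + 1)/(l + 2)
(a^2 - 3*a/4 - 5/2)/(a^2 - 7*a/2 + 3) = (4*a + 5)/(2*(2*a - 3))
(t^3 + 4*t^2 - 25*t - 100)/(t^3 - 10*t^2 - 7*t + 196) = (t^2 - 25)/(t^2 - 14*t + 49)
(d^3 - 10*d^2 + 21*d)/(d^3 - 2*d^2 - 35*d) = (d - 3)/(d + 5)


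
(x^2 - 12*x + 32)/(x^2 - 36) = (x^2 - 12*x + 32)/(x^2 - 36)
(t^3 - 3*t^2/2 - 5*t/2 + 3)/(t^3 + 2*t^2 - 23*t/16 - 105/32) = 16*(t^2 - 3*t + 2)/(16*t^2 + 8*t - 35)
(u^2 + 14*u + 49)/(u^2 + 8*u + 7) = (u + 7)/(u + 1)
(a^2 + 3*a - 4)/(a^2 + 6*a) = (a^2 + 3*a - 4)/(a*(a + 6))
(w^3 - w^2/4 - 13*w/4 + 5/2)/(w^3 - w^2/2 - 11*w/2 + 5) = (4*w^2 + 3*w - 10)/(2*(2*w^2 + w - 10))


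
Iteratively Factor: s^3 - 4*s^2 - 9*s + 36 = (s + 3)*(s^2 - 7*s + 12) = (s - 3)*(s + 3)*(s - 4)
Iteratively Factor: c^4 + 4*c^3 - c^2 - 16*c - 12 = (c + 1)*(c^3 + 3*c^2 - 4*c - 12) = (c - 2)*(c + 1)*(c^2 + 5*c + 6) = (c - 2)*(c + 1)*(c + 2)*(c + 3)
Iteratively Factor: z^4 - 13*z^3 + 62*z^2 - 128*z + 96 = (z - 4)*(z^3 - 9*z^2 + 26*z - 24) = (z - 4)*(z - 2)*(z^2 - 7*z + 12) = (z - 4)^2*(z - 2)*(z - 3)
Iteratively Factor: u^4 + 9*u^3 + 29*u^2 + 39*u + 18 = (u + 3)*(u^3 + 6*u^2 + 11*u + 6) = (u + 3)^2*(u^2 + 3*u + 2) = (u + 1)*(u + 3)^2*(u + 2)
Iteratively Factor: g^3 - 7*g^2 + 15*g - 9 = (g - 1)*(g^2 - 6*g + 9) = (g - 3)*(g - 1)*(g - 3)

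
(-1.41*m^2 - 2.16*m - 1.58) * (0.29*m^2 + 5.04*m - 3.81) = -0.4089*m^4 - 7.7328*m^3 - 5.9725*m^2 + 0.266400000000001*m + 6.0198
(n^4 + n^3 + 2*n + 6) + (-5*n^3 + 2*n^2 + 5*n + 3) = n^4 - 4*n^3 + 2*n^2 + 7*n + 9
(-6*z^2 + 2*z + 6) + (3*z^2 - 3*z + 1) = -3*z^2 - z + 7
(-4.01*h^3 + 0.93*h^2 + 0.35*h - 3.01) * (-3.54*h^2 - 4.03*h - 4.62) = 14.1954*h^5 + 12.8681*h^4 + 13.5393*h^3 + 4.9483*h^2 + 10.5133*h + 13.9062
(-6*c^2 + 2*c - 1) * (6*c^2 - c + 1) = -36*c^4 + 18*c^3 - 14*c^2 + 3*c - 1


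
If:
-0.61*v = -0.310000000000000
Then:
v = 0.51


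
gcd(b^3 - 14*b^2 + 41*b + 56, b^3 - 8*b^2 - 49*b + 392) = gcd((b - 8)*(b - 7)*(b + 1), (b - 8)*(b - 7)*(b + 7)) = b^2 - 15*b + 56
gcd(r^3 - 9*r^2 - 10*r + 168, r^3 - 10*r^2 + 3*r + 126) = r^2 - 13*r + 42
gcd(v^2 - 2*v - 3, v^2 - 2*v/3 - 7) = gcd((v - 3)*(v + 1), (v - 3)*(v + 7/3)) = v - 3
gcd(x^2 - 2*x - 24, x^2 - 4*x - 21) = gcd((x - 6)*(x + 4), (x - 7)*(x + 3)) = 1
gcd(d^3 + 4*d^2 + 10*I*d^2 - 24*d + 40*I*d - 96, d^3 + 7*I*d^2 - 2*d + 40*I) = d + 4*I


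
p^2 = p^2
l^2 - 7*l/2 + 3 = (l - 2)*(l - 3/2)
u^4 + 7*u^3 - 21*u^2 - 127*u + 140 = (u - 4)*(u - 1)*(u + 5)*(u + 7)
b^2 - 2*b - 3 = (b - 3)*(b + 1)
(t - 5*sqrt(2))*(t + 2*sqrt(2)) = t^2 - 3*sqrt(2)*t - 20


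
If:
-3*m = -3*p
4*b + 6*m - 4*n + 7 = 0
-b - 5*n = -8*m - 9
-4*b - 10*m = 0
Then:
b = 5/124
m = -1/62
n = 219/124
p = -1/62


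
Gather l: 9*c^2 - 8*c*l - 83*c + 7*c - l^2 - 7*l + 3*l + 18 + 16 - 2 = 9*c^2 - 76*c - l^2 + l*(-8*c - 4) + 32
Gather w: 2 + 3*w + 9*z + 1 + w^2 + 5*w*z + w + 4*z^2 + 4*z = w^2 + w*(5*z + 4) + 4*z^2 + 13*z + 3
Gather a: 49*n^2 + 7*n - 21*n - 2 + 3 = 49*n^2 - 14*n + 1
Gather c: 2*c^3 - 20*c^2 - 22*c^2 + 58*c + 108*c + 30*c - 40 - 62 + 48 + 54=2*c^3 - 42*c^2 + 196*c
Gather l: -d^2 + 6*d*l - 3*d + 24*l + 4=-d^2 - 3*d + l*(6*d + 24) + 4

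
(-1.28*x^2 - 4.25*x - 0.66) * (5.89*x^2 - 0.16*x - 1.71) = -7.5392*x^4 - 24.8277*x^3 - 1.0186*x^2 + 7.3731*x + 1.1286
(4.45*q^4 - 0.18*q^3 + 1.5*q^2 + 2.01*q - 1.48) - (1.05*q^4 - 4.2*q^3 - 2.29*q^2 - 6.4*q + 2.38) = 3.4*q^4 + 4.02*q^3 + 3.79*q^2 + 8.41*q - 3.86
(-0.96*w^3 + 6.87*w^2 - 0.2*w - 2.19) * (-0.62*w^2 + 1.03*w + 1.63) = 0.5952*w^5 - 5.2482*w^4 + 5.6353*w^3 + 12.3499*w^2 - 2.5817*w - 3.5697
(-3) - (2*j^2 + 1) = -2*j^2 - 4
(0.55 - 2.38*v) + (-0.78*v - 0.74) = -3.16*v - 0.19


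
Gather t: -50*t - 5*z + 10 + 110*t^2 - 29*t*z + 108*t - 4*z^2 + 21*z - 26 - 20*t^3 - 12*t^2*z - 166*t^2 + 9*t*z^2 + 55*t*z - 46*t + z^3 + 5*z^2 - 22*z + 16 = -20*t^3 + t^2*(-12*z - 56) + t*(9*z^2 + 26*z + 12) + z^3 + z^2 - 6*z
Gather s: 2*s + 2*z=2*s + 2*z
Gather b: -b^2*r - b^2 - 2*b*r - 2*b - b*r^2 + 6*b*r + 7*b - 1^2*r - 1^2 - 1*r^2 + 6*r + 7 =b^2*(-r - 1) + b*(-r^2 + 4*r + 5) - r^2 + 5*r + 6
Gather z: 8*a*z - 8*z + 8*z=8*a*z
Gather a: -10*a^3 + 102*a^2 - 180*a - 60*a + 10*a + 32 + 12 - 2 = -10*a^3 + 102*a^2 - 230*a + 42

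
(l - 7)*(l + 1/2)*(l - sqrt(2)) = l^3 - 13*l^2/2 - sqrt(2)*l^2 - 7*l/2 + 13*sqrt(2)*l/2 + 7*sqrt(2)/2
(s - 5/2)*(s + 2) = s^2 - s/2 - 5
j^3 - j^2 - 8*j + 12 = (j - 2)^2*(j + 3)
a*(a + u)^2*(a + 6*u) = a^4 + 8*a^3*u + 13*a^2*u^2 + 6*a*u^3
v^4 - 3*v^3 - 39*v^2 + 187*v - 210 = (v - 5)*(v - 3)*(v - 2)*(v + 7)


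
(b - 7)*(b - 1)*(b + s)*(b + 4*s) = b^4 + 5*b^3*s - 8*b^3 + 4*b^2*s^2 - 40*b^2*s + 7*b^2 - 32*b*s^2 + 35*b*s + 28*s^2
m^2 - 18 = (m - 3*sqrt(2))*(m + 3*sqrt(2))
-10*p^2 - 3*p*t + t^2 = (-5*p + t)*(2*p + t)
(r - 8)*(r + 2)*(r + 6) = r^3 - 52*r - 96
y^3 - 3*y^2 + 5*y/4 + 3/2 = (y - 2)*(y - 3/2)*(y + 1/2)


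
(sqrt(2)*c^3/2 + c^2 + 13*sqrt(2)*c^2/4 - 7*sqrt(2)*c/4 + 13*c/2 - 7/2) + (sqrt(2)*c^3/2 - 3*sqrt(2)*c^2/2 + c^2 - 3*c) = sqrt(2)*c^3 + 2*c^2 + 7*sqrt(2)*c^2/4 - 7*sqrt(2)*c/4 + 7*c/2 - 7/2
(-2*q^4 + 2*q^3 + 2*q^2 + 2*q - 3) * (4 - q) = 2*q^5 - 10*q^4 + 6*q^3 + 6*q^2 + 11*q - 12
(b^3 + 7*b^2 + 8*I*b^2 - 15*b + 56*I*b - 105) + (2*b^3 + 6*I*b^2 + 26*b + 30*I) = 3*b^3 + 7*b^2 + 14*I*b^2 + 11*b + 56*I*b - 105 + 30*I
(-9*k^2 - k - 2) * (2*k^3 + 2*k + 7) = -18*k^5 - 2*k^4 - 22*k^3 - 65*k^2 - 11*k - 14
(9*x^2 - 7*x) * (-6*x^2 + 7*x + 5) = -54*x^4 + 105*x^3 - 4*x^2 - 35*x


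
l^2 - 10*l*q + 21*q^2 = (l - 7*q)*(l - 3*q)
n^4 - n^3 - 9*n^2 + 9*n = n*(n - 3)*(n - 1)*(n + 3)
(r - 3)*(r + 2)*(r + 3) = r^3 + 2*r^2 - 9*r - 18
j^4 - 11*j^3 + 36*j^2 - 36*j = j*(j - 6)*(j - 3)*(j - 2)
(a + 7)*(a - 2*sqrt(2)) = a^2 - 2*sqrt(2)*a + 7*a - 14*sqrt(2)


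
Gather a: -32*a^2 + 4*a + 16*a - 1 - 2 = -32*a^2 + 20*a - 3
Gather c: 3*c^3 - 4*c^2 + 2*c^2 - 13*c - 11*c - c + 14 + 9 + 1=3*c^3 - 2*c^2 - 25*c + 24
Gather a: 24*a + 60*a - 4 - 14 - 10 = 84*a - 28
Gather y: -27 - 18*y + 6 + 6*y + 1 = -12*y - 20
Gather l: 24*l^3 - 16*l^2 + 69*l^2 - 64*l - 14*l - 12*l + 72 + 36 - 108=24*l^3 + 53*l^2 - 90*l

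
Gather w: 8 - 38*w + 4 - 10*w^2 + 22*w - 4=-10*w^2 - 16*w + 8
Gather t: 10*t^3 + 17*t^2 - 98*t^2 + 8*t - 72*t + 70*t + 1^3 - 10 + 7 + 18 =10*t^3 - 81*t^2 + 6*t + 16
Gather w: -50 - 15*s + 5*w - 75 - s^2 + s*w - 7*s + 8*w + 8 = -s^2 - 22*s + w*(s + 13) - 117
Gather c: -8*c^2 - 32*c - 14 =-8*c^2 - 32*c - 14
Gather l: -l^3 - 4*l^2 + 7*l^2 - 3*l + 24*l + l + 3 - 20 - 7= -l^3 + 3*l^2 + 22*l - 24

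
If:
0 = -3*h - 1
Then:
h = -1/3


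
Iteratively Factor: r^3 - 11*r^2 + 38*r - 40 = (r - 5)*(r^2 - 6*r + 8) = (r - 5)*(r - 2)*(r - 4)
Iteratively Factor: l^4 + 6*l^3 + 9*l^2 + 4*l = (l)*(l^3 + 6*l^2 + 9*l + 4) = l*(l + 1)*(l^2 + 5*l + 4) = l*(l + 1)^2*(l + 4)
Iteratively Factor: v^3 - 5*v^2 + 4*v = (v)*(v^2 - 5*v + 4) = v*(v - 4)*(v - 1)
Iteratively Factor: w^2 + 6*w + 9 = (w + 3)*(w + 3)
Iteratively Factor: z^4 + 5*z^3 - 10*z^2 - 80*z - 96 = (z + 3)*(z^3 + 2*z^2 - 16*z - 32) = (z - 4)*(z + 3)*(z^2 + 6*z + 8) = (z - 4)*(z + 2)*(z + 3)*(z + 4)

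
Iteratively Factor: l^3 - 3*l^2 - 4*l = (l + 1)*(l^2 - 4*l) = l*(l + 1)*(l - 4)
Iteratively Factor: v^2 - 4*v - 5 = (v + 1)*(v - 5)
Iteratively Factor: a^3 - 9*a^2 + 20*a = (a - 5)*(a^2 - 4*a) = a*(a - 5)*(a - 4)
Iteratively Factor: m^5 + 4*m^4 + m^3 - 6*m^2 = (m)*(m^4 + 4*m^3 + m^2 - 6*m) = m^2*(m^3 + 4*m^2 + m - 6) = m^2*(m + 2)*(m^2 + 2*m - 3) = m^2*(m - 1)*(m + 2)*(m + 3)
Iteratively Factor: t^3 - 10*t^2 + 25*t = (t - 5)*(t^2 - 5*t) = (t - 5)^2*(t)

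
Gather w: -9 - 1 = -10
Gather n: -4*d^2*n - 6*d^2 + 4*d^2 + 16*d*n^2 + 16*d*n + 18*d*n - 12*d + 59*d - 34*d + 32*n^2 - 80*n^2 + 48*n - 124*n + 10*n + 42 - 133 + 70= -2*d^2 + 13*d + n^2*(16*d - 48) + n*(-4*d^2 + 34*d - 66) - 21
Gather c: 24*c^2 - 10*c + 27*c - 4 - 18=24*c^2 + 17*c - 22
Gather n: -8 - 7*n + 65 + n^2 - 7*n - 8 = n^2 - 14*n + 49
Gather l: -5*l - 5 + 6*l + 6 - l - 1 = 0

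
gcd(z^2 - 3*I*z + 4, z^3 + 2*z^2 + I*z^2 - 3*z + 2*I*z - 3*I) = z + I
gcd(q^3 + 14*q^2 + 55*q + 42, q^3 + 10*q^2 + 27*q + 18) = q^2 + 7*q + 6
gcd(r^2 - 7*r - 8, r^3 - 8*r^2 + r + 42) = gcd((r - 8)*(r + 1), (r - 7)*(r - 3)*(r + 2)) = 1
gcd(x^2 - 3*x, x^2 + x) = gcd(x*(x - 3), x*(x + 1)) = x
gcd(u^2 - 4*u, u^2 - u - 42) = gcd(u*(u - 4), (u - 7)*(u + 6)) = 1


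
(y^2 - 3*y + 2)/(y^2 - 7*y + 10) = (y - 1)/(y - 5)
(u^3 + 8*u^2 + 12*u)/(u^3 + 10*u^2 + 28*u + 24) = u/(u + 2)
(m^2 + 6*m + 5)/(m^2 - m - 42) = (m^2 + 6*m + 5)/(m^2 - m - 42)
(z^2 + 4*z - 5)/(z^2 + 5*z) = (z - 1)/z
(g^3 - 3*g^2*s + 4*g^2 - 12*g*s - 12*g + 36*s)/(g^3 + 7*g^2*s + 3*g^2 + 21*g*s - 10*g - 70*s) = (g^2 - 3*g*s + 6*g - 18*s)/(g^2 + 7*g*s + 5*g + 35*s)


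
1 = 1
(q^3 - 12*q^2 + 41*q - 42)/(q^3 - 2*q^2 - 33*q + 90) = (q^2 - 9*q + 14)/(q^2 + q - 30)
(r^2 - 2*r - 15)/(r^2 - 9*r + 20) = (r + 3)/(r - 4)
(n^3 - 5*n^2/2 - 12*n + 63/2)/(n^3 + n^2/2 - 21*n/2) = (n - 3)/n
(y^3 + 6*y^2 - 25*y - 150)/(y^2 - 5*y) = y + 11 + 30/y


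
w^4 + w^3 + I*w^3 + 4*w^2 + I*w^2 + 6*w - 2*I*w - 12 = (w - 1)*(w + 2)*(w - 2*I)*(w + 3*I)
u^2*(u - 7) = u^3 - 7*u^2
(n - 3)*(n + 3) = n^2 - 9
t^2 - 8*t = t*(t - 8)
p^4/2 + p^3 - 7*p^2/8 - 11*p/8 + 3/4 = (p/2 + 1)*(p - 1)*(p - 1/2)*(p + 3/2)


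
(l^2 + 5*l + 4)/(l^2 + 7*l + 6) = (l + 4)/(l + 6)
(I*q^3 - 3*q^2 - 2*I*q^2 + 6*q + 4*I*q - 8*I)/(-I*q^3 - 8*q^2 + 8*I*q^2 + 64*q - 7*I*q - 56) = (-q^3 + q^2*(2 - 3*I) + q*(-4 + 6*I) + 8)/(q^3 + q^2*(-8 - 8*I) + q*(7 + 64*I) - 56*I)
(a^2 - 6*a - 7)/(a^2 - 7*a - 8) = (a - 7)/(a - 8)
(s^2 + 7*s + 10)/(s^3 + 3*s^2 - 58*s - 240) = (s + 2)/(s^2 - 2*s - 48)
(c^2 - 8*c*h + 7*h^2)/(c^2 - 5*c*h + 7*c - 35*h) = (c^2 - 8*c*h + 7*h^2)/(c^2 - 5*c*h + 7*c - 35*h)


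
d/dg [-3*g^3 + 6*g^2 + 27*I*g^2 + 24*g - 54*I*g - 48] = -9*g^2 + g*(12 + 54*I) + 24 - 54*I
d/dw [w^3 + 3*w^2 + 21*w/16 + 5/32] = 3*w^2 + 6*w + 21/16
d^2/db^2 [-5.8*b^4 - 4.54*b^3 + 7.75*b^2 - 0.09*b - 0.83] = -69.6*b^2 - 27.24*b + 15.5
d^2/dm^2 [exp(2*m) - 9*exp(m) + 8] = (4*exp(m) - 9)*exp(m)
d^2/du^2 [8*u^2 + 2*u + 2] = 16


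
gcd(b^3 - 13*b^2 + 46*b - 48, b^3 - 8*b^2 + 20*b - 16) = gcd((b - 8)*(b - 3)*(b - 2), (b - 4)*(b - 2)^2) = b - 2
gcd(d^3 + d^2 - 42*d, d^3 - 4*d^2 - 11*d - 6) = d - 6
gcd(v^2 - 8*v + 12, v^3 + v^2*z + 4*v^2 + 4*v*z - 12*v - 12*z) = v - 2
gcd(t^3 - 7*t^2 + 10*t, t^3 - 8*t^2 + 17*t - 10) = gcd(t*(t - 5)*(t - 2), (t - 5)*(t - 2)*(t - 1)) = t^2 - 7*t + 10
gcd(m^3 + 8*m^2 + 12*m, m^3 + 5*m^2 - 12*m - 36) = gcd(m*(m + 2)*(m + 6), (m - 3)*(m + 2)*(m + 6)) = m^2 + 8*m + 12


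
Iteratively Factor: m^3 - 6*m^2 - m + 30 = (m - 3)*(m^2 - 3*m - 10) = (m - 5)*(m - 3)*(m + 2)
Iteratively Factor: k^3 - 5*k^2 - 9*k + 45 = (k + 3)*(k^2 - 8*k + 15) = (k - 5)*(k + 3)*(k - 3)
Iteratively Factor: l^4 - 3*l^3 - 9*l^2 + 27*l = (l - 3)*(l^3 - 9*l) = (l - 3)^2*(l^2 + 3*l) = l*(l - 3)^2*(l + 3)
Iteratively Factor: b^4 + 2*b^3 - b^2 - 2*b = (b)*(b^3 + 2*b^2 - b - 2) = b*(b + 2)*(b^2 - 1) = b*(b + 1)*(b + 2)*(b - 1)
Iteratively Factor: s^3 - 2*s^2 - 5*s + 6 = (s - 1)*(s^2 - s - 6) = (s - 3)*(s - 1)*(s + 2)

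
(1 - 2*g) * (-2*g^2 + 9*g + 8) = 4*g^3 - 20*g^2 - 7*g + 8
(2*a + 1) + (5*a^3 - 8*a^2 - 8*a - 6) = 5*a^3 - 8*a^2 - 6*a - 5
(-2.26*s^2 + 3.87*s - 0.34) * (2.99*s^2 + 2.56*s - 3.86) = -6.7574*s^4 + 5.7857*s^3 + 17.6142*s^2 - 15.8086*s + 1.3124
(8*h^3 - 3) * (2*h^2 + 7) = 16*h^5 + 56*h^3 - 6*h^2 - 21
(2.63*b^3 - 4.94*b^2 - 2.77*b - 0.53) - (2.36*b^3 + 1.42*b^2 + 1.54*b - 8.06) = 0.27*b^3 - 6.36*b^2 - 4.31*b + 7.53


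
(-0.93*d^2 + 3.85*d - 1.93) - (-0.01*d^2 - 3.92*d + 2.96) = -0.92*d^2 + 7.77*d - 4.89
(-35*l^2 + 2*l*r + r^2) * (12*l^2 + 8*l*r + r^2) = -420*l^4 - 256*l^3*r - 7*l^2*r^2 + 10*l*r^3 + r^4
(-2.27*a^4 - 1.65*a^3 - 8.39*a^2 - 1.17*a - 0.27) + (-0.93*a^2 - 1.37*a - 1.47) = -2.27*a^4 - 1.65*a^3 - 9.32*a^2 - 2.54*a - 1.74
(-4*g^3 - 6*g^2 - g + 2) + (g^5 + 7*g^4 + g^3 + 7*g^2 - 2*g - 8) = g^5 + 7*g^4 - 3*g^3 + g^2 - 3*g - 6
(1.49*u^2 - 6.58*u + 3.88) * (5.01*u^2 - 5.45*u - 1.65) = 7.4649*u^4 - 41.0863*u^3 + 52.8413*u^2 - 10.289*u - 6.402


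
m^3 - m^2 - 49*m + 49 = (m - 7)*(m - 1)*(m + 7)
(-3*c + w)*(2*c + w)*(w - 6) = -6*c^2*w + 36*c^2 - c*w^2 + 6*c*w + w^3 - 6*w^2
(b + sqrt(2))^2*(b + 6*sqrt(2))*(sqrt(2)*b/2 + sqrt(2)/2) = sqrt(2)*b^4/2 + sqrt(2)*b^3/2 + 8*b^3 + 8*b^2 + 13*sqrt(2)*b^2 + 12*b + 13*sqrt(2)*b + 12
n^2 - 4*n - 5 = (n - 5)*(n + 1)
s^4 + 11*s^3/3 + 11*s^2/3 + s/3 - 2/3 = (s - 1/3)*(s + 1)^2*(s + 2)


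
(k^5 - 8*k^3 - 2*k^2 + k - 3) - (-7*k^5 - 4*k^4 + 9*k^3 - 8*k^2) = 8*k^5 + 4*k^4 - 17*k^3 + 6*k^2 + k - 3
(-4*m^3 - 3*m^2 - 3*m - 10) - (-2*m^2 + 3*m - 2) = -4*m^3 - m^2 - 6*m - 8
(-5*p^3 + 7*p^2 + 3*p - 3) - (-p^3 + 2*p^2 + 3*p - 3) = -4*p^3 + 5*p^2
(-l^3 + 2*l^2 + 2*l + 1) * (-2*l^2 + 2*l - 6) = 2*l^5 - 6*l^4 + 6*l^3 - 10*l^2 - 10*l - 6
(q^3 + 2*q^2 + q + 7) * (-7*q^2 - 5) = -7*q^5 - 14*q^4 - 12*q^3 - 59*q^2 - 5*q - 35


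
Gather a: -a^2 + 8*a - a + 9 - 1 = -a^2 + 7*a + 8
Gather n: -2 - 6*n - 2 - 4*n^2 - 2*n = -4*n^2 - 8*n - 4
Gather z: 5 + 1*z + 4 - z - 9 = 0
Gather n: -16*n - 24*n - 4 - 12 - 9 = -40*n - 25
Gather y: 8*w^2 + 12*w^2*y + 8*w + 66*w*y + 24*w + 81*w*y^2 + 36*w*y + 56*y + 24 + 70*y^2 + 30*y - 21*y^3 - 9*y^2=8*w^2 + 32*w - 21*y^3 + y^2*(81*w + 61) + y*(12*w^2 + 102*w + 86) + 24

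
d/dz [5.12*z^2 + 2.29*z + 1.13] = 10.24*z + 2.29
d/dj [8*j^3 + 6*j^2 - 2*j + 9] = 24*j^2 + 12*j - 2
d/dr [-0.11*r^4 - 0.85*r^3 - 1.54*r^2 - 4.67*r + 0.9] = -0.44*r^3 - 2.55*r^2 - 3.08*r - 4.67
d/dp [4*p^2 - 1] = 8*p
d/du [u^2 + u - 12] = 2*u + 1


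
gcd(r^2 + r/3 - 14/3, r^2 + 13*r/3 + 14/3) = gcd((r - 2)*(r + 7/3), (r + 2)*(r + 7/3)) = r + 7/3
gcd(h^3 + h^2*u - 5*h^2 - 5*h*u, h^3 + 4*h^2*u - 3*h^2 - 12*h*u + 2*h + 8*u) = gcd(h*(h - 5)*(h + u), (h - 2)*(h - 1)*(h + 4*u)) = 1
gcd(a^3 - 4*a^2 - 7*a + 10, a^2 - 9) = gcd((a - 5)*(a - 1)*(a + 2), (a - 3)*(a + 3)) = 1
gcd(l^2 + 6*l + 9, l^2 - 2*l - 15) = l + 3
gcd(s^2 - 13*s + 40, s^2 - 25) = s - 5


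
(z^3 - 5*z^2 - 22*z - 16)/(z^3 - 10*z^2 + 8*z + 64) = (z + 1)/(z - 4)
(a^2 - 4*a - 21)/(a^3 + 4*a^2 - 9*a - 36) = (a - 7)/(a^2 + a - 12)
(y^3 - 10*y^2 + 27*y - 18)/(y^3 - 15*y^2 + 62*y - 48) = (y - 3)/(y - 8)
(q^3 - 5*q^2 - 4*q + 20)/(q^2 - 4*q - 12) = (q^2 - 7*q + 10)/(q - 6)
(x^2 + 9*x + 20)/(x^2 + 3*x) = (x^2 + 9*x + 20)/(x*(x + 3))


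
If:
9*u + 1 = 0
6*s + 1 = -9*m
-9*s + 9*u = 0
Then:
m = -1/27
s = -1/9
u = -1/9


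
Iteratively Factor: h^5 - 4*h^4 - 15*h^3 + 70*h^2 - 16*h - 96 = (h - 4)*(h^4 - 15*h^2 + 10*h + 24) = (h - 4)*(h + 1)*(h^3 - h^2 - 14*h + 24) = (h - 4)*(h - 3)*(h + 1)*(h^2 + 2*h - 8) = (h - 4)*(h - 3)*(h - 2)*(h + 1)*(h + 4)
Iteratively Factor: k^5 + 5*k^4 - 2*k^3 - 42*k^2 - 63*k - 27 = (k + 3)*(k^4 + 2*k^3 - 8*k^2 - 18*k - 9) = (k + 1)*(k + 3)*(k^3 + k^2 - 9*k - 9) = (k + 1)^2*(k + 3)*(k^2 - 9) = (k - 3)*(k + 1)^2*(k + 3)*(k + 3)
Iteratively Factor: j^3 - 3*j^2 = (j - 3)*(j^2) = j*(j - 3)*(j)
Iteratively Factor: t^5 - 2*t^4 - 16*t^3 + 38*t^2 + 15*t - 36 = (t - 1)*(t^4 - t^3 - 17*t^2 + 21*t + 36) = (t - 1)*(t + 4)*(t^3 - 5*t^2 + 3*t + 9) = (t - 3)*(t - 1)*(t + 4)*(t^2 - 2*t - 3) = (t - 3)*(t - 1)*(t + 1)*(t + 4)*(t - 3)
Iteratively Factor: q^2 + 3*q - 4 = (q + 4)*(q - 1)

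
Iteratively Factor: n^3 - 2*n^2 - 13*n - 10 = (n + 1)*(n^2 - 3*n - 10) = (n - 5)*(n + 1)*(n + 2)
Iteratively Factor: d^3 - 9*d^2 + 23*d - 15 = (d - 5)*(d^2 - 4*d + 3) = (d - 5)*(d - 1)*(d - 3)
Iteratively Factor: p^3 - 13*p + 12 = (p - 1)*(p^2 + p - 12) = (p - 3)*(p - 1)*(p + 4)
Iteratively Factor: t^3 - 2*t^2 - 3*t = (t)*(t^2 - 2*t - 3) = t*(t - 3)*(t + 1)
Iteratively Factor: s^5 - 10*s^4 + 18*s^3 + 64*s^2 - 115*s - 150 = (s - 5)*(s^4 - 5*s^3 - 7*s^2 + 29*s + 30) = (s - 5)^2*(s^3 - 7*s - 6) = (s - 5)^2*(s + 1)*(s^2 - s - 6) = (s - 5)^2*(s + 1)*(s + 2)*(s - 3)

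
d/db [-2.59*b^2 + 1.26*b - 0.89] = 1.26 - 5.18*b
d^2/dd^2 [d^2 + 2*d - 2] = 2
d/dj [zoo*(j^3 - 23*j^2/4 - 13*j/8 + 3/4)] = zoo*(j^2 + j + 1)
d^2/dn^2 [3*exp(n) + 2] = 3*exp(n)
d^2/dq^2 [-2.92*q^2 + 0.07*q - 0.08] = -5.84000000000000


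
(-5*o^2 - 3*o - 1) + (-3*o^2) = -8*o^2 - 3*o - 1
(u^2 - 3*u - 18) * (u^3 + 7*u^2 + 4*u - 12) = u^5 + 4*u^4 - 35*u^3 - 150*u^2 - 36*u + 216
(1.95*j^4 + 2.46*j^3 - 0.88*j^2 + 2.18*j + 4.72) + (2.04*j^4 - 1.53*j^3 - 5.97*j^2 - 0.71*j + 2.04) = 3.99*j^4 + 0.93*j^3 - 6.85*j^2 + 1.47*j + 6.76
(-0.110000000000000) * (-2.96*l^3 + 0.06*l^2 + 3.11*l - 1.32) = 0.3256*l^3 - 0.0066*l^2 - 0.3421*l + 0.1452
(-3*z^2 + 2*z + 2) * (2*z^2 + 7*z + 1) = -6*z^4 - 17*z^3 + 15*z^2 + 16*z + 2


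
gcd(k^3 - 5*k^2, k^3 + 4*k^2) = k^2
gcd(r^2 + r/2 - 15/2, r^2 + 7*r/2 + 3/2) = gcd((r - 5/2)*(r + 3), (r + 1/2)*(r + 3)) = r + 3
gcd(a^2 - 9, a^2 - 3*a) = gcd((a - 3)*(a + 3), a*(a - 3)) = a - 3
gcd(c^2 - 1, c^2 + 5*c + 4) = c + 1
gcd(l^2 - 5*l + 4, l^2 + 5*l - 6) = l - 1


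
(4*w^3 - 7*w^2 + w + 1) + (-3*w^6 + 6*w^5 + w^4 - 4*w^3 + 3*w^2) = -3*w^6 + 6*w^5 + w^4 - 4*w^2 + w + 1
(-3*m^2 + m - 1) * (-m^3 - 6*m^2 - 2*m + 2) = 3*m^5 + 17*m^4 + m^3 - 2*m^2 + 4*m - 2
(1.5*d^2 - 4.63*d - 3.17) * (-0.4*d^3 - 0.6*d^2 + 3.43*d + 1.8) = -0.6*d^5 + 0.952*d^4 + 9.191*d^3 - 11.2789*d^2 - 19.2071*d - 5.706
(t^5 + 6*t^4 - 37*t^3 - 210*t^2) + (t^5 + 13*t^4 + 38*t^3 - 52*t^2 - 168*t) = 2*t^5 + 19*t^4 + t^3 - 262*t^2 - 168*t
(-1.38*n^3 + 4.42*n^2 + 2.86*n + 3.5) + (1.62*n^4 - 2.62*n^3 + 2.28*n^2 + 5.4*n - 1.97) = 1.62*n^4 - 4.0*n^3 + 6.7*n^2 + 8.26*n + 1.53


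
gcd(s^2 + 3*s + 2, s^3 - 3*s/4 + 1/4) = s + 1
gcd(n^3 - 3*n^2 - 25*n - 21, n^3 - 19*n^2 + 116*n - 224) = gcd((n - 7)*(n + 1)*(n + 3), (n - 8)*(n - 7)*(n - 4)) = n - 7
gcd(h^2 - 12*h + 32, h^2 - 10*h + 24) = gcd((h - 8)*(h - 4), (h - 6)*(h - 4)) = h - 4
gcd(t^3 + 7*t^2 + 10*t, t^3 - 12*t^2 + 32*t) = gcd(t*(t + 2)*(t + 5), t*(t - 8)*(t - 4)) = t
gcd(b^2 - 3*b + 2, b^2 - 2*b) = b - 2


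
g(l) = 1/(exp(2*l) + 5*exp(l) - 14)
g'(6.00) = 0.00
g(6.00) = 0.00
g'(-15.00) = 0.00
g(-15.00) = -0.07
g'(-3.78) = -0.00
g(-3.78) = -0.07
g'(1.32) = -0.13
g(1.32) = 0.05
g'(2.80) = -0.01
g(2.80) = 0.00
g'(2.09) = -0.02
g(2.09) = 0.01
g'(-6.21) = -0.00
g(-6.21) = -0.07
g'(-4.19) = -0.00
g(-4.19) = -0.07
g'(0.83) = -2.96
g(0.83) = 0.37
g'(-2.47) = -0.00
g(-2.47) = -0.07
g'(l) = (-2*exp(2*l) - 5*exp(l))/(exp(2*l) + 5*exp(l) - 14)^2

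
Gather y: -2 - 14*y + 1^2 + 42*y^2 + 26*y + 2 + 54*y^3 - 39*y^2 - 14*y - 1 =54*y^3 + 3*y^2 - 2*y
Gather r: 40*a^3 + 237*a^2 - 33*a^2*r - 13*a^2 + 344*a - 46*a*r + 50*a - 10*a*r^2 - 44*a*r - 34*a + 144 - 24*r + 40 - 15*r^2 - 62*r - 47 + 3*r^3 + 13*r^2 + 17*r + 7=40*a^3 + 224*a^2 + 360*a + 3*r^3 + r^2*(-10*a - 2) + r*(-33*a^2 - 90*a - 69) + 144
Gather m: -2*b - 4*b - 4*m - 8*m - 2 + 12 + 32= -6*b - 12*m + 42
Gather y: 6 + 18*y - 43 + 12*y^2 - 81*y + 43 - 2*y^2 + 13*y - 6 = 10*y^2 - 50*y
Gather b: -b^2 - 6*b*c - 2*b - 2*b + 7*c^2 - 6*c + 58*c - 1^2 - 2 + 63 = -b^2 + b*(-6*c - 4) + 7*c^2 + 52*c + 60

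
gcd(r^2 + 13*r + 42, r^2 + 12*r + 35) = r + 7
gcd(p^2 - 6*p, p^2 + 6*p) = p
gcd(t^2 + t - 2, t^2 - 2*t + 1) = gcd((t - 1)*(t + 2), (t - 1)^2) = t - 1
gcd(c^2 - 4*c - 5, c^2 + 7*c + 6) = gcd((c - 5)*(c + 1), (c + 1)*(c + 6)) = c + 1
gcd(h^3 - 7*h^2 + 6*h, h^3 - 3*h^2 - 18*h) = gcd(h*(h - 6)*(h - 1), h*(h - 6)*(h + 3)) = h^2 - 6*h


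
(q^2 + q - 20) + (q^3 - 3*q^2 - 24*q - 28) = q^3 - 2*q^2 - 23*q - 48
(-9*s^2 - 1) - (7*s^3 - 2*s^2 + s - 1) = -7*s^3 - 7*s^2 - s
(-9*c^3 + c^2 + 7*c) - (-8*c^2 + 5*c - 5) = -9*c^3 + 9*c^2 + 2*c + 5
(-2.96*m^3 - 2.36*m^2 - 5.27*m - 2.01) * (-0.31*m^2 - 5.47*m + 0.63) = 0.9176*m^5 + 16.9228*m^4 + 12.6781*m^3 + 27.9632*m^2 + 7.6746*m - 1.2663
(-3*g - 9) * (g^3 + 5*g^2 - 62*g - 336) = -3*g^4 - 24*g^3 + 141*g^2 + 1566*g + 3024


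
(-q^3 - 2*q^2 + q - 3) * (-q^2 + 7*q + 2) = q^5 - 5*q^4 - 17*q^3 + 6*q^2 - 19*q - 6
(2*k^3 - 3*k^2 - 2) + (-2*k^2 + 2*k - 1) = 2*k^3 - 5*k^2 + 2*k - 3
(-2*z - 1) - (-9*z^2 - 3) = 9*z^2 - 2*z + 2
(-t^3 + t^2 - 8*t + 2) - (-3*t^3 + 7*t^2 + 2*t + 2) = 2*t^3 - 6*t^2 - 10*t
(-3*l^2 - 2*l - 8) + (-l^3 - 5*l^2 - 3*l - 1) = -l^3 - 8*l^2 - 5*l - 9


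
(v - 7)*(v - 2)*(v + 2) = v^3 - 7*v^2 - 4*v + 28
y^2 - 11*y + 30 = (y - 6)*(y - 5)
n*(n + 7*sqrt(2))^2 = n^3 + 14*sqrt(2)*n^2 + 98*n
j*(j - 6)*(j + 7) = j^3 + j^2 - 42*j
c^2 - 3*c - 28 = (c - 7)*(c + 4)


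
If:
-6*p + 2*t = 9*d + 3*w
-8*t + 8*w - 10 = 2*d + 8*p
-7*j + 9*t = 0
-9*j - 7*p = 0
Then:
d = 365/71 - 340*w/71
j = 2835/568 - 2457*w/568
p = 3159*w/568 - 3645/568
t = 2205/568 - 1911*w/568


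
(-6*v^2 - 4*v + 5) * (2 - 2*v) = 12*v^3 - 4*v^2 - 18*v + 10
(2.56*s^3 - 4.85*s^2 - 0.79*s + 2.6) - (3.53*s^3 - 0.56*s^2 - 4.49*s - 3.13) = -0.97*s^3 - 4.29*s^2 + 3.7*s + 5.73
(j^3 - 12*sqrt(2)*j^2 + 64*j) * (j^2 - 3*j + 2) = j^5 - 12*sqrt(2)*j^4 - 3*j^4 + 36*sqrt(2)*j^3 + 66*j^3 - 192*j^2 - 24*sqrt(2)*j^2 + 128*j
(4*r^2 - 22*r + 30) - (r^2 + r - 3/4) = 3*r^2 - 23*r + 123/4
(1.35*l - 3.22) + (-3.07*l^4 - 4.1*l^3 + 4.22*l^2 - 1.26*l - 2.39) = -3.07*l^4 - 4.1*l^3 + 4.22*l^2 + 0.0900000000000001*l - 5.61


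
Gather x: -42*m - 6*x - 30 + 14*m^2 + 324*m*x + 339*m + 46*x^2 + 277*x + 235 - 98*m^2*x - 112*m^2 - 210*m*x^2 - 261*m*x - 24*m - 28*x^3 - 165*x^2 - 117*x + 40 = -98*m^2 + 273*m - 28*x^3 + x^2*(-210*m - 119) + x*(-98*m^2 + 63*m + 154) + 245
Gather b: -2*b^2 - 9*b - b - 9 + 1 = -2*b^2 - 10*b - 8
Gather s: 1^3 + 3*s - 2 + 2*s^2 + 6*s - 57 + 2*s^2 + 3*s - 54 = 4*s^2 + 12*s - 112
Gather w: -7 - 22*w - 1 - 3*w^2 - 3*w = -3*w^2 - 25*w - 8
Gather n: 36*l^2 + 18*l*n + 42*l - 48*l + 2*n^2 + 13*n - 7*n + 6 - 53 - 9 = 36*l^2 - 6*l + 2*n^2 + n*(18*l + 6) - 56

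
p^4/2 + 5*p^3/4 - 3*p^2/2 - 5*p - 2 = (p/2 + 1)*(p - 2)*(p + 1/2)*(p + 2)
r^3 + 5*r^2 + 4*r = r*(r + 1)*(r + 4)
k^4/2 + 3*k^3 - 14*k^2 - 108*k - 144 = (k/2 + 1)*(k - 6)*(k + 4)*(k + 6)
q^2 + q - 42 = (q - 6)*(q + 7)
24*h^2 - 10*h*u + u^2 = (-6*h + u)*(-4*h + u)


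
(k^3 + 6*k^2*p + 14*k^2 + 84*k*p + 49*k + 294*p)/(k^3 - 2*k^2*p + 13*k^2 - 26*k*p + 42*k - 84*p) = (-k^2 - 6*k*p - 7*k - 42*p)/(-k^2 + 2*k*p - 6*k + 12*p)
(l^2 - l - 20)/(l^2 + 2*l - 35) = (l + 4)/(l + 7)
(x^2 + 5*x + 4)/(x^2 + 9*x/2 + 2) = 2*(x + 1)/(2*x + 1)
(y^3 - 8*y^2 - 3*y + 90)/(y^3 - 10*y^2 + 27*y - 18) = (y^2 - 2*y - 15)/(y^2 - 4*y + 3)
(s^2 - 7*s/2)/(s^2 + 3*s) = (s - 7/2)/(s + 3)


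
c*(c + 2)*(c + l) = c^3 + c^2*l + 2*c^2 + 2*c*l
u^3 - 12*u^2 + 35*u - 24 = (u - 8)*(u - 3)*(u - 1)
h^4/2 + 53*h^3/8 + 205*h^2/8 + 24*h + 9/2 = (h/2 + 1/2)*(h + 1/4)*(h + 6)^2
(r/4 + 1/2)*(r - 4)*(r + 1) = r^3/4 - r^2/4 - 5*r/2 - 2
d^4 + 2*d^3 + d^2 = d^2*(d + 1)^2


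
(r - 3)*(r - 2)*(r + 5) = r^3 - 19*r + 30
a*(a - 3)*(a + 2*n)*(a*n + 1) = a^4*n + 2*a^3*n^2 - 3*a^3*n + a^3 - 6*a^2*n^2 + 2*a^2*n - 3*a^2 - 6*a*n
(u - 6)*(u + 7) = u^2 + u - 42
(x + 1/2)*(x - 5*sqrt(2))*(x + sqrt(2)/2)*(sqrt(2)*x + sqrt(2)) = sqrt(2)*x^4 - 9*x^3 + 3*sqrt(2)*x^3/2 - 27*x^2/2 - 9*sqrt(2)*x^2/2 - 15*sqrt(2)*x/2 - 9*x/2 - 5*sqrt(2)/2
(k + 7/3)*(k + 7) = k^2 + 28*k/3 + 49/3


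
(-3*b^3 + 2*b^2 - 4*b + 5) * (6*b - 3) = -18*b^4 + 21*b^3 - 30*b^2 + 42*b - 15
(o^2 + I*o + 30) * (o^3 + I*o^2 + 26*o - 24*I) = o^5 + 2*I*o^4 + 55*o^3 + 32*I*o^2 + 804*o - 720*I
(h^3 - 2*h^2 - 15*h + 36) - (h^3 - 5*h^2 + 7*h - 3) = 3*h^2 - 22*h + 39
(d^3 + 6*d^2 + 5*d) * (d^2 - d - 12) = d^5 + 5*d^4 - 13*d^3 - 77*d^2 - 60*d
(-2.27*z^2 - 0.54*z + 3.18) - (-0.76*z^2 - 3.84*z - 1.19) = -1.51*z^2 + 3.3*z + 4.37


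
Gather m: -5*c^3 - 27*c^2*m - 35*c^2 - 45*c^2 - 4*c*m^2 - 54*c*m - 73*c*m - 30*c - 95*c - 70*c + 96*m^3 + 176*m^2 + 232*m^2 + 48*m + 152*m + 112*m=-5*c^3 - 80*c^2 - 195*c + 96*m^3 + m^2*(408 - 4*c) + m*(-27*c^2 - 127*c + 312)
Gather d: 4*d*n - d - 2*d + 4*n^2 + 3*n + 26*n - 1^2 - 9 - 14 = d*(4*n - 3) + 4*n^2 + 29*n - 24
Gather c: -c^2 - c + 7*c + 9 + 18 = -c^2 + 6*c + 27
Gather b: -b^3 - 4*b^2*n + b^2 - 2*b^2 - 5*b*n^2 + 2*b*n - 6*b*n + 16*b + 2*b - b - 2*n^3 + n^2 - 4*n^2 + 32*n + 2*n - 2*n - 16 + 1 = -b^3 + b^2*(-4*n - 1) + b*(-5*n^2 - 4*n + 17) - 2*n^3 - 3*n^2 + 32*n - 15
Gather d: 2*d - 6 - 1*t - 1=2*d - t - 7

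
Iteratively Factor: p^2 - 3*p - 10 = (p - 5)*(p + 2)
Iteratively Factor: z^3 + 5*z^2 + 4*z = (z + 1)*(z^2 + 4*z) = z*(z + 1)*(z + 4)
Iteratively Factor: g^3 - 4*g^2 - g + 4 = (g + 1)*(g^2 - 5*g + 4) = (g - 1)*(g + 1)*(g - 4)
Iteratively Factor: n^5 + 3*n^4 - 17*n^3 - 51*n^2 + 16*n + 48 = (n + 3)*(n^4 - 17*n^2 + 16) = (n + 1)*(n + 3)*(n^3 - n^2 - 16*n + 16) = (n - 1)*(n + 1)*(n + 3)*(n^2 - 16) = (n - 4)*(n - 1)*(n + 1)*(n + 3)*(n + 4)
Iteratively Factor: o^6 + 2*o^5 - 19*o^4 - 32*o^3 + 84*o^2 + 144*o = (o - 3)*(o^5 + 5*o^4 - 4*o^3 - 44*o^2 - 48*o) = o*(o - 3)*(o^4 + 5*o^3 - 4*o^2 - 44*o - 48) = o*(o - 3)*(o + 2)*(o^3 + 3*o^2 - 10*o - 24) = o*(o - 3)*(o + 2)*(o + 4)*(o^2 - o - 6) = o*(o - 3)*(o + 2)^2*(o + 4)*(o - 3)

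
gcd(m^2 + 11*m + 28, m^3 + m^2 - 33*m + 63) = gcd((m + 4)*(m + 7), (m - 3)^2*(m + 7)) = m + 7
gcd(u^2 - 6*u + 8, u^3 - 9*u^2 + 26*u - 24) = u^2 - 6*u + 8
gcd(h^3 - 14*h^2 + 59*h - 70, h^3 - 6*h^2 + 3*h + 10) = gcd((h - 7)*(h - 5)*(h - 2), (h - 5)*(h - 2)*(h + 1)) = h^2 - 7*h + 10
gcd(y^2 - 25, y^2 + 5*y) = y + 5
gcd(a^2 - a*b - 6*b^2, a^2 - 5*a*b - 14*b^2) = a + 2*b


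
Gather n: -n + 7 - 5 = 2 - n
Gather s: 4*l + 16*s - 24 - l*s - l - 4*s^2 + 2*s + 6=3*l - 4*s^2 + s*(18 - l) - 18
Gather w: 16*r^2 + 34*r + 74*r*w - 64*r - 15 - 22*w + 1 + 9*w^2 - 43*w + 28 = 16*r^2 - 30*r + 9*w^2 + w*(74*r - 65) + 14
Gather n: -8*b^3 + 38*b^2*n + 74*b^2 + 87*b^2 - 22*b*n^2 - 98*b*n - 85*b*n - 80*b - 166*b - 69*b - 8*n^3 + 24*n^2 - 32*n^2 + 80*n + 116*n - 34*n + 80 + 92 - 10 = -8*b^3 + 161*b^2 - 315*b - 8*n^3 + n^2*(-22*b - 8) + n*(38*b^2 - 183*b + 162) + 162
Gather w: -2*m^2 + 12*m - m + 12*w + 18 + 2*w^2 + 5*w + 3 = -2*m^2 + 11*m + 2*w^2 + 17*w + 21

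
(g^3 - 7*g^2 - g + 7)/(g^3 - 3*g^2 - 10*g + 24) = (g^3 - 7*g^2 - g + 7)/(g^3 - 3*g^2 - 10*g + 24)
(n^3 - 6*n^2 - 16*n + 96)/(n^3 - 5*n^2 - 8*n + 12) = (n^2 - 16)/(n^2 + n - 2)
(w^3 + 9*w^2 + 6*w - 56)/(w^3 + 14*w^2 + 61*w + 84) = (w - 2)/(w + 3)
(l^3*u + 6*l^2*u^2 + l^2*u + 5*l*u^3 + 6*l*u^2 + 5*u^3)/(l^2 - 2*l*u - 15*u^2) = u*(-l^3 - 6*l^2*u - l^2 - 5*l*u^2 - 6*l*u - 5*u^2)/(-l^2 + 2*l*u + 15*u^2)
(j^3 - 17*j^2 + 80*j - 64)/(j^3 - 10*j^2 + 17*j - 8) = (j - 8)/(j - 1)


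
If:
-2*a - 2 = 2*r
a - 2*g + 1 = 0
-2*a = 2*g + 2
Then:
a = -1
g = 0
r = 0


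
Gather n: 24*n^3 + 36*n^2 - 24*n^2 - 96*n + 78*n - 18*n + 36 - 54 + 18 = 24*n^3 + 12*n^2 - 36*n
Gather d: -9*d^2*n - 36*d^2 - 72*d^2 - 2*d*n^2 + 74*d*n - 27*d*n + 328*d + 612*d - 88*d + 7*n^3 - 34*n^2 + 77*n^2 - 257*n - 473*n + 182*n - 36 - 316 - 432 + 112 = d^2*(-9*n - 108) + d*(-2*n^2 + 47*n + 852) + 7*n^3 + 43*n^2 - 548*n - 672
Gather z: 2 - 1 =1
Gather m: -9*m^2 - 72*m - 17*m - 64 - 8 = -9*m^2 - 89*m - 72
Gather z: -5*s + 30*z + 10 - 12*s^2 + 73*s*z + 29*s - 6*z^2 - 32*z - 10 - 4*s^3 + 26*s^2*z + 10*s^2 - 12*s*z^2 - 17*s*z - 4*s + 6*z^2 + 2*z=-4*s^3 - 2*s^2 - 12*s*z^2 + 20*s + z*(26*s^2 + 56*s)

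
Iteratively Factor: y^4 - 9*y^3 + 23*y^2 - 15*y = (y - 5)*(y^3 - 4*y^2 + 3*y) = (y - 5)*(y - 3)*(y^2 - y) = y*(y - 5)*(y - 3)*(y - 1)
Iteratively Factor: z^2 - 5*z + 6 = (z - 3)*(z - 2)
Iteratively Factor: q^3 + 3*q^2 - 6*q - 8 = (q + 1)*(q^2 + 2*q - 8) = (q + 1)*(q + 4)*(q - 2)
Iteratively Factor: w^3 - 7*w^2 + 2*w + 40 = (w - 4)*(w^2 - 3*w - 10) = (w - 5)*(w - 4)*(w + 2)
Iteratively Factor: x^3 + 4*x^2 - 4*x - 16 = (x - 2)*(x^2 + 6*x + 8) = (x - 2)*(x + 2)*(x + 4)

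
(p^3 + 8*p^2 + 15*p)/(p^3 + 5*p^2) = (p + 3)/p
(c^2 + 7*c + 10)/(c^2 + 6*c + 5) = (c + 2)/(c + 1)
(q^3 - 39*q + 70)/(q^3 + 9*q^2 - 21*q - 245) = (q - 2)/(q + 7)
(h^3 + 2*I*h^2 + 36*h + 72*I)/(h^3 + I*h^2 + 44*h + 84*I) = (h - 6*I)/(h - 7*I)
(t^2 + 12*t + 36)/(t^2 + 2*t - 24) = (t + 6)/(t - 4)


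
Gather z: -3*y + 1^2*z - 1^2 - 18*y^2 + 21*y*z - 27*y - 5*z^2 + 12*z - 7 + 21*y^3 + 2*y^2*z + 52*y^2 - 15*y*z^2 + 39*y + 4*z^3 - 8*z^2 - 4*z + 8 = 21*y^3 + 34*y^2 + 9*y + 4*z^3 + z^2*(-15*y - 13) + z*(2*y^2 + 21*y + 9)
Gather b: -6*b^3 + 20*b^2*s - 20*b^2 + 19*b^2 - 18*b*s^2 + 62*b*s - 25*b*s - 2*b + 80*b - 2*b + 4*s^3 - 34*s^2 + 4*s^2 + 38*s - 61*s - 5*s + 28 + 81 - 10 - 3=-6*b^3 + b^2*(20*s - 1) + b*(-18*s^2 + 37*s + 76) + 4*s^3 - 30*s^2 - 28*s + 96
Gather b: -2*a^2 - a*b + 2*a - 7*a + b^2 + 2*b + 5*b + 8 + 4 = -2*a^2 - 5*a + b^2 + b*(7 - a) + 12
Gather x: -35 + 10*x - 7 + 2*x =12*x - 42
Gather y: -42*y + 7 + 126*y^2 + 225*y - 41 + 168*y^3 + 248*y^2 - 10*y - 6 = 168*y^3 + 374*y^2 + 173*y - 40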